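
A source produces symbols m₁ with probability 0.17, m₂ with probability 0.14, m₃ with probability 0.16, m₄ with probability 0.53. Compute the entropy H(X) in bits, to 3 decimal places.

H = −Σ pᵢ log₂ pᵢ.
−0.17·log₂(0.17) = 0.4346
−0.14·log₂(0.14) = 0.3971
−0.16·log₂(0.16) = 0.4230
−0.53·log₂(0.53) = 0.4854
Sum ≈ 1.7402 → 1.740 bits.

1.740 bits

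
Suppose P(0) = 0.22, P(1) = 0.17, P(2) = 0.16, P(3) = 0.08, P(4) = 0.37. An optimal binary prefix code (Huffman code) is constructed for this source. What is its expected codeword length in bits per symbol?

2.24 bits/symbol

Repeatedly combine the two least-probable nodes; the expected code length is the sum of the merged weights.
merge 2/25 + 4/25 → 6/25
merge 17/100 + 11/50 → 39/100
merge 6/25 + 37/100 → 61/100
merge 39/100 + 61/100 → 1
L = 6/25 + 39/100 + 61/100 + 1 = 56/25 = 2.24 bits/symbol.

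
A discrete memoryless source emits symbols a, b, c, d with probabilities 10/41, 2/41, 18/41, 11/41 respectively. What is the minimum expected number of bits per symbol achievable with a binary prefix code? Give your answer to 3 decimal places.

Repeatedly combine the two least-probable nodes; the expected code length is the sum of the merged weights.
merge 2/41 + 10/41 → 12/41
merge 11/41 + 12/41 → 23/41
merge 18/41 + 23/41 → 1
L = 12/41 + 23/41 + 1 = 76/41 ≈ 1.854 bits/symbol.

1.854 bits/symbol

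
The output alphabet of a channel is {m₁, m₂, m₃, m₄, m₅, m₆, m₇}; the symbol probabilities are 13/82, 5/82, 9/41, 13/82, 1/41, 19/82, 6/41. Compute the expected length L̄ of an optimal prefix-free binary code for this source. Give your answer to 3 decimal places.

Repeatedly combine the two least-probable nodes; the expected code length is the sum of the merged weights.
merge 1/41 + 5/82 → 7/82
merge 7/82 + 6/41 → 19/82
merge 13/82 + 13/82 → 13/41
merge 9/41 + 19/82 → 37/82
merge 19/82 + 13/41 → 45/82
merge 37/82 + 45/82 → 1
L = 7/82 + 19/82 + 13/41 + 37/82 + 45/82 + 1 = 108/41 ≈ 2.634 bits/symbol.

2.634 bits/symbol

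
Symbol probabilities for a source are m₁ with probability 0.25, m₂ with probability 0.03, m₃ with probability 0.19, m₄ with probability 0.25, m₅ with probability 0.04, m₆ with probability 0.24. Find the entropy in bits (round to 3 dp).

H = −Σ pᵢ log₂ pᵢ.
−0.25·log₂(0.25) = 0.5000
−0.03·log₂(0.03) = 0.1518
−0.19·log₂(0.19) = 0.4552
−0.25·log₂(0.25) = 0.5000
−0.04·log₂(0.04) = 0.1858
−0.24·log₂(0.24) = 0.4941
Sum ≈ 2.2869 → 2.287 bits.

2.287 bits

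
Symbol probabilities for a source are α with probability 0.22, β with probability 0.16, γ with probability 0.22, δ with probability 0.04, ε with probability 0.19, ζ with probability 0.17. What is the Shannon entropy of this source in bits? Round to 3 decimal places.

H = −Σ pᵢ log₂ pᵢ.
−0.22·log₂(0.22) = 0.4806
−0.16·log₂(0.16) = 0.4230
−0.22·log₂(0.22) = 0.4806
−0.04·log₂(0.04) = 0.1858
−0.19·log₂(0.19) = 0.4552
−0.17·log₂(0.17) = 0.4346
Sum ≈ 2.4597 → 2.460 bits.

2.460 bits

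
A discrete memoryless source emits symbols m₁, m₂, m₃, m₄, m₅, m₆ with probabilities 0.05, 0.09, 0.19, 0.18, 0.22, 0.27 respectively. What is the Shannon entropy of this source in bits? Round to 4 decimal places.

2.4199 bits

H = −Σ pᵢ log₂ pᵢ.
−0.05·log₂(0.05) = 0.2161
−0.09·log₂(0.09) = 0.3127
−0.19·log₂(0.19) = 0.4552
−0.18·log₂(0.18) = 0.4453
−0.22·log₂(0.22) = 0.4806
−0.27·log₂(0.27) = 0.5100
Sum ≈ 2.4199 → 2.4199 bits.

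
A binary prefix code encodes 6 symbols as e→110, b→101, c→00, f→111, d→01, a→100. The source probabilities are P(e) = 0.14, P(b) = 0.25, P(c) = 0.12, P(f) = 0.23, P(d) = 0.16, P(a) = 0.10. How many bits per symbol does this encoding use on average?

L̄ = Σ pᵢ·ℓᵢ = 0.14·3 + 0.25·3 + 0.12·2 + 0.23·3 + 0.16·2 + 0.10·3 = 2.72 bits/symbol.

2.72 bits/symbol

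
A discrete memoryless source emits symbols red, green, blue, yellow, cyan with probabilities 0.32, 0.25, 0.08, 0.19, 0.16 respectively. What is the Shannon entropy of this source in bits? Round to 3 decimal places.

H = −Σ pᵢ log₂ pᵢ.
−0.32·log₂(0.32) = 0.5260
−0.25·log₂(0.25) = 0.5000
−0.08·log₂(0.08) = 0.2915
−0.19·log₂(0.19) = 0.4552
−0.16·log₂(0.16) = 0.4230
Sum ≈ 2.1958 → 2.196 bits.

2.196 bits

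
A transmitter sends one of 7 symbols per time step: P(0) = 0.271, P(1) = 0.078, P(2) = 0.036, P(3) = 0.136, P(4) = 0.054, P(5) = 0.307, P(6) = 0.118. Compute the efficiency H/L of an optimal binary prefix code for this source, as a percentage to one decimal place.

98.6%

Entropy H = −Σ p log₂ p ≈ 2.4759 bits.
Huffman merges: 9/250+27/500→9/100; 39/500+9/100→21/125; 59/500+17/125→127/500; 21/125+127/500→211/500; 271/1000+307/1000→289/500; 211/500+289/500→1. L = 314/125 ≈ 2.5120.
Efficiency = H/L = 2.4759/2.5120 = 98.6%.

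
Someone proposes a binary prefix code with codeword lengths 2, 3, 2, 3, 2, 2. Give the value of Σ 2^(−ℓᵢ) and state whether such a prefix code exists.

1.25; no

With common denominator 2^3 = 8: Σ 2^(−ℓᵢ) = 2/8 + 1/8 + 2/8 + 1/8 + 2/8 + 2/8 = 10/8 = 1.25.
Kraft's inequality requires Σ ≤ 1; here Σ = 1.25 > 1, so no such prefix code exists.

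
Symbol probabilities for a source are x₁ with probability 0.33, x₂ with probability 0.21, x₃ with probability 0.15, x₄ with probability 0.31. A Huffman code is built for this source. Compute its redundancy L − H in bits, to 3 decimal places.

0.065 bits

Entropy H = −Σ p log₂ p ≈ 1.9350 bits.
Huffman merges: 3/20+21/100→9/25; 31/100+33/100→16/25; 9/25+16/25→1. L = 2 ≈ 2.0000.
L − H = 2.0000 − 1.9350 = 0.065 bits.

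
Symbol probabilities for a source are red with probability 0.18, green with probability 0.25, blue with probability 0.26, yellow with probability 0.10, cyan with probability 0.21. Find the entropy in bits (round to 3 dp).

H = −Σ pᵢ log₂ pᵢ.
−0.18·log₂(0.18) = 0.4453
−0.25·log₂(0.25) = 0.5000
−0.26·log₂(0.26) = 0.5053
−0.10·log₂(0.10) = 0.3322
−0.21·log₂(0.21) = 0.4728
Sum ≈ 2.2556 → 2.256 bits.

2.256 bits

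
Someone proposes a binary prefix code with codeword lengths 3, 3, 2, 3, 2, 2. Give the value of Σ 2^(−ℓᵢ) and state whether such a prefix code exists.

1.125; no

With common denominator 2^3 = 8: Σ 2^(−ℓᵢ) = 1/8 + 1/8 + 2/8 + 1/8 + 2/8 + 2/8 = 9/8 = 1.125.
Kraft's inequality requires Σ ≤ 1; here Σ = 1.125 > 1, so no such prefix code exists.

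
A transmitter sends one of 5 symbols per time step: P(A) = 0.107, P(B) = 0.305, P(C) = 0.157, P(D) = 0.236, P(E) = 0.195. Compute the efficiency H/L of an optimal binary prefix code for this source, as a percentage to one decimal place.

Entropy H = −Σ p log₂ p ≈ 2.2384 bits.
Huffman merges: 107/1000+157/1000→33/125; 39/200+59/250→431/1000; 33/125+61/200→569/1000; 431/1000+569/1000→1. L = 283/125 ≈ 2.2640.
Efficiency = H/L = 2.2384/2.2640 = 98.9%.

98.9%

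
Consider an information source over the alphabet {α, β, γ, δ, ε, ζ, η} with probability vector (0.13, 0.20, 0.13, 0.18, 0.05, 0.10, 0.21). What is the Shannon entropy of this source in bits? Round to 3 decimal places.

2.696 bits

H = −Σ pᵢ log₂ pᵢ.
−0.13·log₂(0.13) = 0.3826
−0.20·log₂(0.20) = 0.4644
−0.13·log₂(0.13) = 0.3826
−0.18·log₂(0.18) = 0.4453
−0.05·log₂(0.05) = 0.2161
−0.10·log₂(0.10) = 0.3322
−0.21·log₂(0.21) = 0.4728
Sum ≈ 2.6961 → 2.696 bits.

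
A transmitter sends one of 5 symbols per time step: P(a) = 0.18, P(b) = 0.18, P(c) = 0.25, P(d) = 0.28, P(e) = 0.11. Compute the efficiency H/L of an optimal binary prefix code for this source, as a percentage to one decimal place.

Entropy H = −Σ p log₂ p ≈ 2.2551 bits.
Huffman merges: 11/100+9/50→29/100; 9/50+1/4→43/100; 7/25+29/100→57/100; 43/100+57/100→1. L = 229/100 ≈ 2.2900.
Efficiency = H/L = 2.2551/2.2900 = 98.5%.

98.5%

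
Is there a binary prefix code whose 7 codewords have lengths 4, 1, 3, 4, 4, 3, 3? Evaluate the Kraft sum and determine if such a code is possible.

1.0625; no

With common denominator 2^4 = 16: Σ 2^(−ℓᵢ) = 1/16 + 8/16 + 2/16 + 1/16 + 1/16 + 2/16 + 2/16 = 17/16 = 1.0625.
Kraft's inequality requires Σ ≤ 1; here Σ = 1.0625 > 1, so no such prefix code exists.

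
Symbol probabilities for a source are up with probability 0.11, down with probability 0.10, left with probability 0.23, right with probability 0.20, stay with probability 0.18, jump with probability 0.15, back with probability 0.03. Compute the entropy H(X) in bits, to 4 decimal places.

2.6422 bits

H = −Σ pᵢ log₂ pᵢ.
−0.11·log₂(0.11) = 0.3503
−0.10·log₂(0.10) = 0.3322
−0.23·log₂(0.23) = 0.4877
−0.20·log₂(0.20) = 0.4644
−0.18·log₂(0.18) = 0.4453
−0.15·log₂(0.15) = 0.4105
−0.03·log₂(0.03) = 0.1518
Sum ≈ 2.6422 → 2.6422 bits.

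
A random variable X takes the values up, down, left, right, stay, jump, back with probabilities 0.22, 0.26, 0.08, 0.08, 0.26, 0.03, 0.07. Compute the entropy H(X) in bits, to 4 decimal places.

2.4945 bits

H = −Σ pᵢ log₂ pᵢ.
−0.22·log₂(0.22) = 0.4806
−0.26·log₂(0.26) = 0.5053
−0.08·log₂(0.08) = 0.2915
−0.08·log₂(0.08) = 0.2915
−0.26·log₂(0.26) = 0.5053
−0.03·log₂(0.03) = 0.1518
−0.07·log₂(0.07) = 0.2686
Sum ≈ 2.4945 → 2.4945 bits.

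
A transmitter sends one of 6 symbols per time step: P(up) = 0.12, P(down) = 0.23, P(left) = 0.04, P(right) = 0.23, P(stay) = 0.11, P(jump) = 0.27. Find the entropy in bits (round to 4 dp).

2.3885 bits

H = −Σ pᵢ log₂ pᵢ.
−0.12·log₂(0.12) = 0.3671
−0.23·log₂(0.23) = 0.4877
−0.04·log₂(0.04) = 0.1858
−0.23·log₂(0.23) = 0.4877
−0.11·log₂(0.11) = 0.3503
−0.27·log₂(0.27) = 0.5100
Sum ≈ 2.3885 → 2.3885 bits.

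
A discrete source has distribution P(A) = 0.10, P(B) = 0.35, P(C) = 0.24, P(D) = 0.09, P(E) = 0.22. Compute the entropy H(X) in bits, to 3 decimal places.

2.150 bits

H = −Σ pᵢ log₂ pᵢ.
−0.10·log₂(0.10) = 0.3322
−0.35·log₂(0.35) = 0.5301
−0.24·log₂(0.24) = 0.4941
−0.09·log₂(0.09) = 0.3127
−0.22·log₂(0.22) = 0.4806
Sum ≈ 2.1497 → 2.150 bits.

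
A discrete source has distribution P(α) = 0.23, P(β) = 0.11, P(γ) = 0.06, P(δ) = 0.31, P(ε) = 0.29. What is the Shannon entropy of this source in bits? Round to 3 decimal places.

2.123 bits

H = −Σ pᵢ log₂ pᵢ.
−0.23·log₂(0.23) = 0.4877
−0.11·log₂(0.11) = 0.3503
−0.06·log₂(0.06) = 0.2435
−0.31·log₂(0.31) = 0.5238
−0.29·log₂(0.29) = 0.5179
Sum ≈ 2.1232 → 2.123 bits.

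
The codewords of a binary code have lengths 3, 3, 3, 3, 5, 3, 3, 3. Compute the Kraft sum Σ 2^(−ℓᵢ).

0.90625

With common denominator 2^5 = 32: Σ 2^(−ℓᵢ) = 4/32 + 4/32 + 4/32 + 4/32 + 1/32 + 4/32 + 4/32 + 4/32 = 29/32 = 0.90625.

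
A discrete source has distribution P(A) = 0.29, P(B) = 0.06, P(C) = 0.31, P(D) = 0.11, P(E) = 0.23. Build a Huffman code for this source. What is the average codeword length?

Repeatedly combine the two least-probable nodes; the expected code length is the sum of the merged weights.
merge 3/50 + 11/100 → 17/100
merge 17/100 + 23/100 → 2/5
merge 29/100 + 31/100 → 3/5
merge 2/5 + 3/5 → 1
L = 17/100 + 2/5 + 3/5 + 1 = 217/100 = 2.17 bits/symbol.

2.17 bits/symbol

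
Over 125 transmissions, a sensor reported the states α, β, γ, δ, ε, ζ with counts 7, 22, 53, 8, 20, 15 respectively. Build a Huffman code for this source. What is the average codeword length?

2.272 bits/symbol

Probabilities are the counts divided by 125.
Repeatedly combine the two least-probable nodes; the expected code length is the sum of the merged weights.
merge 7/125 + 8/125 → 3/25
merge 3/25 + 3/25 → 6/25
merge 4/25 + 22/125 → 42/125
merge 6/25 + 42/125 → 72/125
merge 53/125 + 72/125 → 1
L = 3/25 + 6/25 + 42/125 + 72/125 + 1 = 284/125 = 2.272 bits/symbol.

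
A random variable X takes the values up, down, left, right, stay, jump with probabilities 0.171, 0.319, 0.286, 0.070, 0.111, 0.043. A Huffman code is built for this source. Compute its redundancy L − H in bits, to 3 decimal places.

Entropy H = −Σ p log₂ p ≈ 2.2938 bits.
Huffman merges: 43/1000+7/100→113/1000; 111/1000+113/1000→28/125; 171/1000+28/125→79/200; 143/500+319/1000→121/200; 79/200+121/200→1. L = 2337/1000 ≈ 2.3370.
L − H = 2.3370 − 2.2938 = 0.043 bits.

0.043 bits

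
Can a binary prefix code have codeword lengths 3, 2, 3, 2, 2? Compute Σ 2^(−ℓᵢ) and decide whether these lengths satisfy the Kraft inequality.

With common denominator 2^3 = 8: Σ 2^(−ℓᵢ) = 1/8 + 2/8 + 1/8 + 2/8 + 2/8 = 8/8 = 1.
Kraft's inequality requires Σ ≤ 1; here Σ = 1 ≤ 1, so such a prefix code exists.

1; yes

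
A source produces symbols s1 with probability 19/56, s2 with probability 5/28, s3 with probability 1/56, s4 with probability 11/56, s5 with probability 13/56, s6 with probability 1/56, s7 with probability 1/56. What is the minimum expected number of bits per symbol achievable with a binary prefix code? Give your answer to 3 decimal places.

2.321 bits/symbol

Repeatedly combine the two least-probable nodes; the expected code length is the sum of the merged weights.
merge 1/56 + 1/56 → 1/28
merge 1/56 + 1/28 → 3/56
merge 3/56 + 5/28 → 13/56
merge 11/56 + 13/56 → 3/7
merge 13/56 + 19/56 → 4/7
merge 3/7 + 4/7 → 1
L = 1/28 + 3/56 + 13/56 + 3/7 + 4/7 + 1 = 65/28 ≈ 2.321 bits/symbol.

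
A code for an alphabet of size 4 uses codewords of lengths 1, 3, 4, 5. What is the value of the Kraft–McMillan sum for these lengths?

With common denominator 2^5 = 32: Σ 2^(−ℓᵢ) = 16/32 + 4/32 + 2/32 + 1/32 = 23/32 = 0.71875.

0.71875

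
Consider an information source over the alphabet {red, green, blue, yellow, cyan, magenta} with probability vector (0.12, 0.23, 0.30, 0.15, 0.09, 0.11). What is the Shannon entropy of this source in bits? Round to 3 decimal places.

2.449 bits

H = −Σ pᵢ log₂ pᵢ.
−0.12·log₂(0.12) = 0.3671
−0.23·log₂(0.23) = 0.4877
−0.30·log₂(0.30) = 0.5211
−0.15·log₂(0.15) = 0.4105
−0.09·log₂(0.09) = 0.3127
−0.11·log₂(0.11) = 0.3503
Sum ≈ 2.4493 → 2.449 bits.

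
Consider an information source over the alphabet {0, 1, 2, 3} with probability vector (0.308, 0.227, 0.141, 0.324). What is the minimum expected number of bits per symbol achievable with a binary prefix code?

2 bits/symbol

Repeatedly combine the two least-probable nodes; the expected code length is the sum of the merged weights.
merge 141/1000 + 227/1000 → 46/125
merge 77/250 + 81/250 → 79/125
merge 46/125 + 79/125 → 1
L = 46/125 + 79/125 + 1 = 2 bits/symbol.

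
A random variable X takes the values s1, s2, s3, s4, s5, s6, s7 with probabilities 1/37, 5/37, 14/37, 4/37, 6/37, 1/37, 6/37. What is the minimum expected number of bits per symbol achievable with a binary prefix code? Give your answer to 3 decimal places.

Repeatedly combine the two least-probable nodes; the expected code length is the sum of the merged weights.
merge 1/37 + 1/37 → 2/37
merge 2/37 + 4/37 → 6/37
merge 5/37 + 6/37 → 11/37
merge 6/37 + 6/37 → 12/37
merge 11/37 + 12/37 → 23/37
merge 14/37 + 23/37 → 1
L = 2/37 + 6/37 + 11/37 + 12/37 + 23/37 + 1 = 91/37 ≈ 2.459 bits/symbol.

2.459 bits/symbol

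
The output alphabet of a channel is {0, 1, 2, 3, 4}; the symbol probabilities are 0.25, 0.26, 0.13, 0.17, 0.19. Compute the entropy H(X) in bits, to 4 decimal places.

2.2777 bits

H = −Σ pᵢ log₂ pᵢ.
−0.25·log₂(0.25) = 0.5000
−0.26·log₂(0.26) = 0.5053
−0.13·log₂(0.13) = 0.3826
−0.17·log₂(0.17) = 0.4346
−0.19·log₂(0.19) = 0.4552
Sum ≈ 2.2777 → 2.2777 bits.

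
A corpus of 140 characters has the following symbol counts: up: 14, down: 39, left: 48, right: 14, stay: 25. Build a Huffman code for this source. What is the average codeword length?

2.2 bits/symbol

Probabilities are the counts divided by 140.
Repeatedly combine the two least-probable nodes; the expected code length is the sum of the merged weights.
merge 1/10 + 1/10 → 1/5
merge 5/28 + 1/5 → 53/140
merge 39/140 + 12/35 → 87/140
merge 53/140 + 87/140 → 1
L = 1/5 + 53/140 + 87/140 + 1 = 11/5 = 2.2 bits/symbol.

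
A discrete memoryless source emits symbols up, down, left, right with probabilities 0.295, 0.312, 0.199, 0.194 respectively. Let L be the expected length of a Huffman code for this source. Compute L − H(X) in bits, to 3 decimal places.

Entropy H = −Σ p log₂ p ≈ 1.9663 bits.
Huffman merges: 97/500+199/1000→393/1000; 59/200+39/125→607/1000; 393/1000+607/1000→1. L = 2 ≈ 2.0000.
L − H = 2.0000 − 1.9663 = 0.034 bits.

0.034 bits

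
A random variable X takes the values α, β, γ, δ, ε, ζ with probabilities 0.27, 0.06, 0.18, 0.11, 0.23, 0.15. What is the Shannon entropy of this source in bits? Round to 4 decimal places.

H = −Σ pᵢ log₂ pᵢ.
−0.27·log₂(0.27) = 0.5100
−0.06·log₂(0.06) = 0.2435
−0.18·log₂(0.18) = 0.4453
−0.11·log₂(0.11) = 0.3503
−0.23·log₂(0.23) = 0.4877
−0.15·log₂(0.15) = 0.4105
Sum ≈ 2.4474 → 2.4474 bits.

2.4474 bits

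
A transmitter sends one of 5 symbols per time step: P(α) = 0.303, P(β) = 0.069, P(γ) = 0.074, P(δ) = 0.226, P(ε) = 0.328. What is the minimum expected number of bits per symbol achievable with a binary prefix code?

2.143 bits/symbol

Repeatedly combine the two least-probable nodes; the expected code length is the sum of the merged weights.
merge 69/1000 + 37/500 → 143/1000
merge 143/1000 + 113/500 → 369/1000
merge 303/1000 + 41/125 → 631/1000
merge 369/1000 + 631/1000 → 1
L = 143/1000 + 369/1000 + 631/1000 + 1 = 2143/1000 = 2.143 bits/symbol.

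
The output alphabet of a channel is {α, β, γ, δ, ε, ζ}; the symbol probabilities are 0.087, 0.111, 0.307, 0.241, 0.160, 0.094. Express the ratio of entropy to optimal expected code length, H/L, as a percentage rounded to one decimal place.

98.7%

Entropy H = −Σ p log₂ p ≈ 2.4200 bits.
Huffman merges: 87/1000+47/500→181/1000; 111/1000+4/25→271/1000; 181/1000+241/1000→211/500; 271/1000+307/1000→289/500; 211/500+289/500→1. L = 613/250 ≈ 2.4520.
Efficiency = H/L = 2.4200/2.4520 = 98.7%.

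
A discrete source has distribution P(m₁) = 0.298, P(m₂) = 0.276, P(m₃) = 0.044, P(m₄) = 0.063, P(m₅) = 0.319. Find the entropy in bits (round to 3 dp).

2.008 bits

H = −Σ pᵢ log₂ pᵢ.
−0.298·log₂(0.298) = 0.5205
−0.276·log₂(0.276) = 0.5126
−0.044·log₂(0.044) = 0.1983
−0.063·log₂(0.063) = 0.2513
−0.319·log₂(0.319) = 0.5258
Sum ≈ 2.0085 → 2.008 bits.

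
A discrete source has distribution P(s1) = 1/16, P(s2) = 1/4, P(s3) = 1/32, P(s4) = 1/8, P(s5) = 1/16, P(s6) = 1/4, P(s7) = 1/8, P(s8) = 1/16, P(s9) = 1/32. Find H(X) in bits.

Each probability is a power of 1/2, so log₂(1/p) is an integer.
H = Σ p·log₂(1/p) = 1/16·4 + 1/4·2 + 1/32·5 + 1/8·3 + 1/16·4 + 1/4·2 + 1/8·3 + 1/16·4 + 1/32·5 = 2.8125 bits.

2.8125 bits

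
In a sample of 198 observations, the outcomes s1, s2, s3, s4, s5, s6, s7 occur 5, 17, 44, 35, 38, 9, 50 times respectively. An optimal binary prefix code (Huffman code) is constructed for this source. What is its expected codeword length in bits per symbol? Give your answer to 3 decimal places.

Probabilities are the counts divided by 198.
Repeatedly combine the two least-probable nodes; the expected code length is the sum of the merged weights.
merge 5/198 + 1/22 → 7/99
merge 7/99 + 17/198 → 31/198
merge 31/198 + 35/198 → 1/3
merge 19/99 + 2/9 → 41/99
merge 25/99 + 1/3 → 58/99
merge 41/99 + 58/99 → 1
L = 7/99 + 31/198 + 1/3 + 41/99 + 58/99 + 1 = 169/66 ≈ 2.561 bits/symbol.

2.561 bits/symbol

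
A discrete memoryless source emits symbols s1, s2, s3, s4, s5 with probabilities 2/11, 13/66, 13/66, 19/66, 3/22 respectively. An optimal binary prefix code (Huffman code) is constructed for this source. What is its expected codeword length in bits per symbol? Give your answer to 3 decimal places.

Repeatedly combine the two least-probable nodes; the expected code length is the sum of the merged weights.
merge 3/22 + 2/11 → 7/22
merge 13/66 + 13/66 → 13/33
merge 19/66 + 7/22 → 20/33
merge 13/33 + 20/33 → 1
L = 7/22 + 13/33 + 20/33 + 1 = 51/22 ≈ 2.318 bits/symbol.

2.318 bits/symbol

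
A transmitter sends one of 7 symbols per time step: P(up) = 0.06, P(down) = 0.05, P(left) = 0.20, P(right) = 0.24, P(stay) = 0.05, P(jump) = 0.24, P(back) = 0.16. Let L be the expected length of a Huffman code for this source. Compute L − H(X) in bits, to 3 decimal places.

0.029 bits

Entropy H = −Σ p log₂ p ≈ 2.5514 bits.
Huffman merges: 1/20+1/20→1/10; 3/50+1/10→4/25; 4/25+4/25→8/25; 1/5+6/25→11/25; 6/25+8/25→14/25; 11/25+14/25→1. L = 129/50 ≈ 2.5800.
L − H = 2.5800 − 2.5514 = 0.029 bits.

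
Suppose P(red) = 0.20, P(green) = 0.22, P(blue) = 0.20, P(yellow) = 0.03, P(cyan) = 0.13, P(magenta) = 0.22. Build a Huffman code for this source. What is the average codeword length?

2.52 bits/symbol

Repeatedly combine the two least-probable nodes; the expected code length is the sum of the merged weights.
merge 3/100 + 13/100 → 4/25
merge 4/25 + 1/5 → 9/25
merge 1/5 + 11/50 → 21/50
merge 11/50 + 9/25 → 29/50
merge 21/50 + 29/50 → 1
L = 4/25 + 9/25 + 21/50 + 29/50 + 1 = 63/25 = 2.52 bits/symbol.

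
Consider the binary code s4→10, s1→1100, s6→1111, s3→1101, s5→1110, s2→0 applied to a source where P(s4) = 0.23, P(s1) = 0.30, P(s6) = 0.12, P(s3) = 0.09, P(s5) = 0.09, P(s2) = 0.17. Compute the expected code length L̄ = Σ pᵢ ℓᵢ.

3.03 bits/symbol

L̄ = Σ pᵢ·ℓᵢ = 0.23·2 + 0.30·4 + 0.12·4 + 0.09·4 + 0.09·4 + 0.17·1 = 3.03 bits/symbol.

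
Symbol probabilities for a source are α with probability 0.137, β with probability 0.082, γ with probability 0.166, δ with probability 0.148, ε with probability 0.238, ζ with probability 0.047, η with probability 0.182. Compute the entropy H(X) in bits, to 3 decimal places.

2.674 bits

H = −Σ pᵢ log₂ pᵢ.
−0.137·log₂(0.137) = 0.3929
−0.082·log₂(0.082) = 0.2959
−0.166·log₂(0.166) = 0.4301
−0.148·log₂(0.148) = 0.4079
−0.238·log₂(0.238) = 0.4929
−0.047·log₂(0.047) = 0.2073
−0.182·log₂(0.182) = 0.4474
Sum ≈ 2.6743 → 2.674 bits.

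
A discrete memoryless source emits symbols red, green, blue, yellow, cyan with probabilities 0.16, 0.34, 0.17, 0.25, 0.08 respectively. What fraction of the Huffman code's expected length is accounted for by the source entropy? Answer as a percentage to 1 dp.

Entropy H = −Σ p log₂ p ≈ 2.1783 bits.
Huffman merges: 2/25+4/25→6/25; 17/100+6/25→41/100; 1/4+17/50→59/100; 41/100+59/100→1. L = 56/25 ≈ 2.2400.
Efficiency = H/L = 2.1783/2.2400 = 97.2%.

97.2%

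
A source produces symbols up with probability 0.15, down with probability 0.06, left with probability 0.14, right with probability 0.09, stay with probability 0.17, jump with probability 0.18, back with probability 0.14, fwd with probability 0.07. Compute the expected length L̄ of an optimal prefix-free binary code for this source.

2.95 bits/symbol

Repeatedly combine the two least-probable nodes; the expected code length is the sum of the merged weights.
merge 3/50 + 7/100 → 13/100
merge 9/100 + 13/100 → 11/50
merge 7/50 + 7/50 → 7/25
merge 3/20 + 17/100 → 8/25
merge 9/50 + 11/50 → 2/5
merge 7/25 + 8/25 → 3/5
merge 2/5 + 3/5 → 1
L = 13/100 + 11/50 + 7/25 + 8/25 + 2/5 + 3/5 + 1 = 59/20 = 2.95 bits/symbol.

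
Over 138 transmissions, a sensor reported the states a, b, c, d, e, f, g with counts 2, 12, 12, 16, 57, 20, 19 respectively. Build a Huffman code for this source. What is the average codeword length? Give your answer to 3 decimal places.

Probabilities are the counts divided by 138.
Repeatedly combine the two least-probable nodes; the expected code length is the sum of the merged weights.
merge 1/69 + 2/23 → 7/69
merge 2/23 + 7/69 → 13/69
merge 8/69 + 19/138 → 35/138
merge 10/69 + 13/69 → 1/3
merge 35/138 + 1/3 → 27/46
merge 19/46 + 27/46 → 1
L = 7/69 + 13/69 + 35/138 + 1/3 + 27/46 + 1 = 170/69 ≈ 2.464 bits/symbol.

2.464 bits/symbol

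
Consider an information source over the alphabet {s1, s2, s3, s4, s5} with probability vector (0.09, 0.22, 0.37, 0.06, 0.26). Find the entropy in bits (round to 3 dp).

H = −Σ pᵢ log₂ pᵢ.
−0.09·log₂(0.09) = 0.3127
−0.22·log₂(0.22) = 0.4806
−0.37·log₂(0.37) = 0.5307
−0.06·log₂(0.06) = 0.2435
−0.26·log₂(0.26) = 0.5053
Sum ≈ 2.0728 → 2.073 bits.

2.073 bits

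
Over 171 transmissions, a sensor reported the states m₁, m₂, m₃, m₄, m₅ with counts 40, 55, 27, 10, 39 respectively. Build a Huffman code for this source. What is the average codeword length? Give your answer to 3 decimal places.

2.216 bits/symbol

Probabilities are the counts divided by 171.
Repeatedly combine the two least-probable nodes; the expected code length is the sum of the merged weights.
merge 10/171 + 3/19 → 37/171
merge 37/171 + 13/57 → 4/9
merge 40/171 + 55/171 → 5/9
merge 4/9 + 5/9 → 1
L = 37/171 + 4/9 + 5/9 + 1 = 379/171 ≈ 2.216 bits/symbol.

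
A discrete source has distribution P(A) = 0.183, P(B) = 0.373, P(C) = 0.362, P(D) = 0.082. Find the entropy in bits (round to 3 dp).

1.806 bits

H = −Σ pᵢ log₂ pᵢ.
−0.183·log₂(0.183) = 0.4484
−0.373·log₂(0.373) = 0.5307
−0.362·log₂(0.362) = 0.5307
−0.082·log₂(0.082) = 0.2959
Sum ≈ 1.8056 → 1.806 bits.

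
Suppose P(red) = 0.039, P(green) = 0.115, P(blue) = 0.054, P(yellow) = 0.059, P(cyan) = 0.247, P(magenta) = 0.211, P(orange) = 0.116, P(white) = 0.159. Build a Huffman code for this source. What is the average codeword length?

2.787 bits/symbol

Repeatedly combine the two least-probable nodes; the expected code length is the sum of the merged weights.
merge 39/1000 + 27/500 → 93/1000
merge 59/1000 + 93/1000 → 19/125
merge 23/200 + 29/250 → 231/1000
merge 19/125 + 159/1000 → 311/1000
merge 211/1000 + 231/1000 → 221/500
merge 247/1000 + 311/1000 → 279/500
merge 221/500 + 279/500 → 1
L = 93/1000 + 19/125 + 231/1000 + 311/1000 + 221/500 + 279/500 + 1 = 2787/1000 = 2.787 bits/symbol.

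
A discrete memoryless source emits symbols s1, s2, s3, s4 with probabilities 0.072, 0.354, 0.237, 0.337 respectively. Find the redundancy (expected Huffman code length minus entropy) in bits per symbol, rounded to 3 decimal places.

0.130 bits

Entropy H = −Σ p log₂ p ≈ 1.8247 bits.
Huffman merges: 9/125+237/1000→309/1000; 309/1000+337/1000→323/500; 177/500+323/500→1. L = 391/200 ≈ 1.9550.
L − H = 1.9550 − 1.8247 = 0.130 bits.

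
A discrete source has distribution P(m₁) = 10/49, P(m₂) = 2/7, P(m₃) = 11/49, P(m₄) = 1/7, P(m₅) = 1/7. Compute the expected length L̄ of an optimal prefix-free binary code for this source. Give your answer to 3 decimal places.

2.286 bits/symbol

Repeatedly combine the two least-probable nodes; the expected code length is the sum of the merged weights.
merge 1/7 + 1/7 → 2/7
merge 10/49 + 11/49 → 3/7
merge 2/7 + 2/7 → 4/7
merge 3/7 + 4/7 → 1
L = 2/7 + 3/7 + 4/7 + 1 = 16/7 ≈ 2.286 bits/symbol.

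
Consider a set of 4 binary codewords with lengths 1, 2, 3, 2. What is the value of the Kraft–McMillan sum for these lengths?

With common denominator 2^3 = 8: Σ 2^(−ℓᵢ) = 4/8 + 2/8 + 1/8 + 2/8 = 9/8 = 1.125.

1.125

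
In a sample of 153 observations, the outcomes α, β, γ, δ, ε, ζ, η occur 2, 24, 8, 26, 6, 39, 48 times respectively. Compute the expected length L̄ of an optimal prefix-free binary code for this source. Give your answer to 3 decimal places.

2.418 bits/symbol

Probabilities are the counts divided by 153.
Repeatedly combine the two least-probable nodes; the expected code length is the sum of the merged weights.
merge 2/153 + 2/51 → 8/153
merge 8/153 + 8/153 → 16/153
merge 16/153 + 8/51 → 40/153
merge 26/153 + 13/51 → 65/153
merge 40/153 + 16/51 → 88/153
merge 65/153 + 88/153 → 1
L = 8/153 + 16/153 + 40/153 + 65/153 + 88/153 + 1 = 370/153 ≈ 2.418 bits/symbol.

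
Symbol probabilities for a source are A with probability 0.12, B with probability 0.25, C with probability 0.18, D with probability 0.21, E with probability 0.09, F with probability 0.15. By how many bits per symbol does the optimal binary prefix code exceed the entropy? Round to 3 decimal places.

Entropy H = −Σ p log₂ p ≈ 2.5084 bits.
Huffman merges: 9/100+3/25→21/100; 3/20+9/50→33/100; 21/100+21/100→21/50; 1/4+33/100→29/50; 21/50+29/50→1. L = 127/50 ≈ 2.5400.
L − H = 2.5400 − 2.5084 = 0.032 bits.

0.032 bits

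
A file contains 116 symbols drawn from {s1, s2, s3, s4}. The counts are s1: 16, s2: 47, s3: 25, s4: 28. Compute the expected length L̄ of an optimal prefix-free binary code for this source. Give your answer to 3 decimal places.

1.948 bits/symbol

Probabilities are the counts divided by 116.
Repeatedly combine the two least-probable nodes; the expected code length is the sum of the merged weights.
merge 4/29 + 25/116 → 41/116
merge 7/29 + 41/116 → 69/116
merge 47/116 + 69/116 → 1
L = 41/116 + 69/116 + 1 = 113/58 ≈ 1.948 bits/symbol.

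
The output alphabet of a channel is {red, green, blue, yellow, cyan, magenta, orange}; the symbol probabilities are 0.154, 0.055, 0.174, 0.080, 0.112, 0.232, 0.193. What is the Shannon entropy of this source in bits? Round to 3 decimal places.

H = −Σ pᵢ log₂ pᵢ.
−0.154·log₂(0.154) = 0.4156
−0.055·log₂(0.055) = 0.2301
−0.174·log₂(0.174) = 0.4390
−0.080·log₂(0.080) = 0.2915
−0.112·log₂(0.112) = 0.3537
−0.232·log₂(0.232) = 0.4890
−0.193·log₂(0.193) = 0.4581
Sum ≈ 2.6771 → 2.677 bits.

2.677 bits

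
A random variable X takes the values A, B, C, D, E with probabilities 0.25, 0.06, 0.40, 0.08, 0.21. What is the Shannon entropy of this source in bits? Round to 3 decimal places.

2.037 bits

H = −Σ pᵢ log₂ pᵢ.
−0.25·log₂(0.25) = 0.5000
−0.06·log₂(0.06) = 0.2435
−0.40·log₂(0.40) = 0.5288
−0.08·log₂(0.08) = 0.2915
−0.21·log₂(0.21) = 0.4728
Sum ≈ 2.0366 → 2.037 bits.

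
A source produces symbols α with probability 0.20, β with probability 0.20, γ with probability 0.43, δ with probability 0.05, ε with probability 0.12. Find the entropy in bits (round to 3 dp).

2.035 bits

H = −Σ pᵢ log₂ pᵢ.
−0.20·log₂(0.20) = 0.4644
−0.20·log₂(0.20) = 0.4644
−0.43·log₂(0.43) = 0.5236
−0.05·log₂(0.05) = 0.2161
−0.12·log₂(0.12) = 0.3671
Sum ≈ 2.0355 → 2.035 bits.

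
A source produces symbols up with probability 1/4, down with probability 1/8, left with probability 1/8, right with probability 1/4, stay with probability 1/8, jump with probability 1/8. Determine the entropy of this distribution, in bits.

2.5 bits

Each probability is a power of 1/2, so log₂(1/p) is an integer.
H = Σ p·log₂(1/p) = 1/4·2 + 1/8·3 + 1/8·3 + 1/4·2 + 1/8·3 + 1/8·3 = 2.5 bits.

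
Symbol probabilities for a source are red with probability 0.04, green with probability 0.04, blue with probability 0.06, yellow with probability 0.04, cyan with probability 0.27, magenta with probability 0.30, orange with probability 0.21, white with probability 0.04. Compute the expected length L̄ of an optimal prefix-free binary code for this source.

Repeatedly combine the two least-probable nodes; the expected code length is the sum of the merged weights.
merge 1/25 + 1/25 → 2/25
merge 1/25 + 1/25 → 2/25
merge 3/50 + 2/25 → 7/50
merge 2/25 + 7/50 → 11/50
merge 21/100 + 11/50 → 43/100
merge 27/100 + 3/10 → 57/100
merge 43/100 + 57/100 → 1
L = 2/25 + 2/25 + 7/50 + 11/50 + 43/100 + 57/100 + 1 = 63/25 = 2.52 bits/symbol.

2.52 bits/symbol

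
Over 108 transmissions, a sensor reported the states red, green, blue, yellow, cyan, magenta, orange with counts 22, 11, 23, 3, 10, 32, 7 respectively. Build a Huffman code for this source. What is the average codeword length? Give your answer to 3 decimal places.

2.565 bits/symbol

Probabilities are the counts divided by 108.
Repeatedly combine the two least-probable nodes; the expected code length is the sum of the merged weights.
merge 1/36 + 7/108 → 5/54
merge 5/54 + 5/54 → 5/27
merge 11/108 + 5/27 → 31/108
merge 11/54 + 23/108 → 5/12
merge 31/108 + 8/27 → 7/12
merge 5/12 + 7/12 → 1
L = 5/54 + 5/27 + 31/108 + 5/12 + 7/12 + 1 = 277/108 ≈ 2.565 bits/symbol.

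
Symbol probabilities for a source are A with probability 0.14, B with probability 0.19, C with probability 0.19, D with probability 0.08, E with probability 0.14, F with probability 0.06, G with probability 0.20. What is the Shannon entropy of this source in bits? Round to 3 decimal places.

H = −Σ pᵢ log₂ pᵢ.
−0.14·log₂(0.14) = 0.3971
−0.19·log₂(0.19) = 0.4552
−0.19·log₂(0.19) = 0.4552
−0.08·log₂(0.08) = 0.2915
−0.14·log₂(0.14) = 0.3971
−0.06·log₂(0.06) = 0.2435
−0.20·log₂(0.20) = 0.4644
Sum ≈ 2.7041 → 2.704 bits.

2.704 bits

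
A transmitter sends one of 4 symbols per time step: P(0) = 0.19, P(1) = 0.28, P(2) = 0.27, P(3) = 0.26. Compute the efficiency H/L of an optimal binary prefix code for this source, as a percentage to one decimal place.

Entropy H = −Σ p log₂ p ≈ 1.9848 bits.
Huffman merges: 19/100+13/50→9/20; 27/100+7/25→11/20; 9/20+11/20→1. L = 2 ≈ 2.0000.
Efficiency = H/L = 1.9848/2.0000 = 99.2%.

99.2%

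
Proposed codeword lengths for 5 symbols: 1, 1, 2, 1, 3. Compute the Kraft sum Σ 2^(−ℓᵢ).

With common denominator 2^3 = 8: Σ 2^(−ℓᵢ) = 4/8 + 4/8 + 2/8 + 4/8 + 1/8 = 15/8 = 1.875.

1.875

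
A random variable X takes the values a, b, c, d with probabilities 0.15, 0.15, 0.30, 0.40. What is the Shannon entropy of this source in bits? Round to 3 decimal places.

H = −Σ pᵢ log₂ pᵢ.
−0.15·log₂(0.15) = 0.4105
−0.15·log₂(0.15) = 0.4105
−0.30·log₂(0.30) = 0.5211
−0.40·log₂(0.40) = 0.5288
Sum ≈ 1.8710 → 1.871 bits.

1.871 bits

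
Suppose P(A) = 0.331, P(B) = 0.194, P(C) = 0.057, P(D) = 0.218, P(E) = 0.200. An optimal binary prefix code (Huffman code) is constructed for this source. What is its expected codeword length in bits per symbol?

Repeatedly combine the two least-probable nodes; the expected code length is the sum of the merged weights.
merge 57/1000 + 97/500 → 251/1000
merge 1/5 + 109/500 → 209/500
merge 251/1000 + 331/1000 → 291/500
merge 209/500 + 291/500 → 1
L = 251/1000 + 209/500 + 291/500 + 1 = 2251/1000 = 2.251 bits/symbol.

2.251 bits/symbol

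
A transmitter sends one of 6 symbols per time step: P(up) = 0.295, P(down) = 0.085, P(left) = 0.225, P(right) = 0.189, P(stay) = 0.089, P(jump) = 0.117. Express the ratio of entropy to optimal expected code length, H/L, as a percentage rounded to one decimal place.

98.7%

Entropy H = −Σ p log₂ p ≈ 2.4331 bits.
Huffman merges: 17/200+89/1000→87/500; 117/1000+87/500→291/1000; 189/1000+9/40→207/500; 291/1000+59/200→293/500; 207/500+293/500→1. L = 493/200 ≈ 2.4650.
Efficiency = H/L = 2.4331/2.4650 = 98.7%.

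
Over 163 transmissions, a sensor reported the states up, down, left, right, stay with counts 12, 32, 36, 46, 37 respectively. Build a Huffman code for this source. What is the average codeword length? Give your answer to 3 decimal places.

Probabilities are the counts divided by 163.
Repeatedly combine the two least-probable nodes; the expected code length is the sum of the merged weights.
merge 12/163 + 32/163 → 44/163
merge 36/163 + 37/163 → 73/163
merge 44/163 + 46/163 → 90/163
merge 73/163 + 90/163 → 1
L = 44/163 + 73/163 + 90/163 + 1 = 370/163 ≈ 2.270 bits/symbol.

2.270 bits/symbol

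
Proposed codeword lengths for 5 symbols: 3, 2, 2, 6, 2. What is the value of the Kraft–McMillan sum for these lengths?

With common denominator 2^6 = 64: Σ 2^(−ℓᵢ) = 8/64 + 16/64 + 16/64 + 1/64 + 16/64 = 57/64 = 0.890625.

0.890625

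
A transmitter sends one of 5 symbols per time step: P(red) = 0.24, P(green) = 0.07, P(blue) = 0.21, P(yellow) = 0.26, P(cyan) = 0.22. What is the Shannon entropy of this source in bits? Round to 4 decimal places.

2.2214 bits

H = −Σ pᵢ log₂ pᵢ.
−0.24·log₂(0.24) = 0.4941
−0.07·log₂(0.07) = 0.2686
−0.21·log₂(0.21) = 0.4728
−0.26·log₂(0.26) = 0.5053
−0.22·log₂(0.22) = 0.4806
Sum ≈ 2.2214 → 2.2214 bits.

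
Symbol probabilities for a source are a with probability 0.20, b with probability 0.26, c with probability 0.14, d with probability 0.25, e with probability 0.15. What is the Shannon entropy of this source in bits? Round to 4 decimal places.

H = −Σ pᵢ log₂ pᵢ.
−0.20·log₂(0.20) = 0.4644
−0.26·log₂(0.26) = 0.5053
−0.14·log₂(0.14) = 0.3971
−0.25·log₂(0.25) = 0.5000
−0.15·log₂(0.15) = 0.4105
Sum ≈ 2.2773 → 2.2773 bits.

2.2773 bits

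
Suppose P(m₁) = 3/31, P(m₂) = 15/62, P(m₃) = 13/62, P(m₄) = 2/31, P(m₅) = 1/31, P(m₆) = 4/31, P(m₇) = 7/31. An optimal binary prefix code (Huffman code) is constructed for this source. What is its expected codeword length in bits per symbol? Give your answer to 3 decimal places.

Repeatedly combine the two least-probable nodes; the expected code length is the sum of the merged weights.
merge 1/31 + 2/31 → 3/31
merge 3/31 + 3/31 → 6/31
merge 4/31 + 6/31 → 10/31
merge 13/62 + 7/31 → 27/62
merge 15/62 + 10/31 → 35/62
merge 27/62 + 35/62 → 1
L = 3/31 + 6/31 + 10/31 + 27/62 + 35/62 + 1 = 81/31 ≈ 2.613 bits/symbol.

2.613 bits/symbol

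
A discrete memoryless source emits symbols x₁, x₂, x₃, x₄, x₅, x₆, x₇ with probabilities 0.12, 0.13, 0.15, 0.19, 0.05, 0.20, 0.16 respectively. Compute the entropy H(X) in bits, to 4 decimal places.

2.7190 bits

H = −Σ pᵢ log₂ pᵢ.
−0.12·log₂(0.12) = 0.3671
−0.13·log₂(0.13) = 0.3826
−0.15·log₂(0.15) = 0.4105
−0.19·log₂(0.19) = 0.4552
−0.05·log₂(0.05) = 0.2161
−0.20·log₂(0.20) = 0.4644
−0.16·log₂(0.16) = 0.4230
Sum ≈ 2.7190 → 2.7190 bits.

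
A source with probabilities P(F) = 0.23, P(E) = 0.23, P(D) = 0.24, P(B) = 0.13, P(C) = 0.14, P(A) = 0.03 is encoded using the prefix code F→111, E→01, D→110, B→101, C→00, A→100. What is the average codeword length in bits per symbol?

2.63 bits/symbol

L̄ = Σ pᵢ·ℓᵢ = 0.23·3 + 0.23·2 + 0.24·3 + 0.13·3 + 0.14·2 + 0.03·3 = 2.63 bits/symbol.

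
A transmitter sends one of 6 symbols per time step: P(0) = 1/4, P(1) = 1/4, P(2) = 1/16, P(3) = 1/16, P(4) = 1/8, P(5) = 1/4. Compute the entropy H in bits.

Each probability is a power of 1/2, so log₂(1/p) is an integer.
H = Σ p·log₂(1/p) = 1/4·2 + 1/4·2 + 1/16·4 + 1/16·4 + 1/8·3 + 1/4·2 = 2.375 bits.

2.375 bits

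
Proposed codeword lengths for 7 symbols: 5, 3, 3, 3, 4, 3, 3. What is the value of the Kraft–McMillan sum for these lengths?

0.71875

With common denominator 2^5 = 32: Σ 2^(−ℓᵢ) = 1/32 + 4/32 + 4/32 + 4/32 + 2/32 + 4/32 + 4/32 = 23/32 = 0.71875.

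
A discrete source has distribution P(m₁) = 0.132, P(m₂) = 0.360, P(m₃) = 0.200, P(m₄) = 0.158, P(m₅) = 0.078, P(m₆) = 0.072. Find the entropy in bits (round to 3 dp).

2.362 bits

H = −Σ pᵢ log₂ pᵢ.
−0.132·log₂(0.132) = 0.3856
−0.360·log₂(0.360) = 0.5306
−0.200·log₂(0.200) = 0.4644
−0.158·log₂(0.158) = 0.4206
−0.078·log₂(0.078) = 0.2871
−0.072·log₂(0.072) = 0.2733
Sum ≈ 2.3616 → 2.362 bits.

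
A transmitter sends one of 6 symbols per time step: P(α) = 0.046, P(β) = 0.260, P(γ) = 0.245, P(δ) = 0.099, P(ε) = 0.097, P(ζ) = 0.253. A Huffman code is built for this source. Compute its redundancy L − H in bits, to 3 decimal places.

Entropy H = −Σ p log₂ p ≈ 2.3652 bits.
Huffman merges: 23/500+97/1000→143/1000; 99/1000+143/1000→121/500; 121/500+49/200→487/1000; 253/1000+13/50→513/1000; 487/1000+513/1000→1. L = 477/200 ≈ 2.3850.
L − H = 2.3850 − 2.3652 = 0.020 bits.

0.020 bits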